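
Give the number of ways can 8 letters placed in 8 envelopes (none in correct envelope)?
Using D(n) = (n-1)[D(n-1) + D(n-2)]:
D(8) = (8-1) × [D(7) + D(6)]
      = 7 × [1854 + 265]
      = 7 × 2119
      = 14,833
Final answer: 14,833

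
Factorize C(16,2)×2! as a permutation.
P(16,2)

Reasoning: C(16,2)×2! = [16!/(2!(14)!)]×2! = 16!/(14)! = P(16,2) = 240.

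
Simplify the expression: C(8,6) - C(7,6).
C(8,6) - C(7,6) = C(7,5) = 21.

Answer: 21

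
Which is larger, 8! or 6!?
8!

Reasoning: 8!=40,320, 6!=720. 8! > 6!.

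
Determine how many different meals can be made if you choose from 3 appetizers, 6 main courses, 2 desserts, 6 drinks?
216

Reasoning: By the multiplication principle: 3 × 6 × 2 × 6 = 216.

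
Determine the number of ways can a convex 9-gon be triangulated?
Using the Catalan number formula: C_n = C(2n, n) / (n+1)
C_7 = C(14, 7) / (7+1)
     = 3432 / 8
     = 429
Final answer: 429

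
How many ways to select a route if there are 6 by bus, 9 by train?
15

Explanation: By the addition principle: 6 + 9 = 15.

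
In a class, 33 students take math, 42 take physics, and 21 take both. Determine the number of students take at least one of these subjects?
54

Working:
|A∪B| = |A|+|B|-|A∩B| = 33+42-21 = 54.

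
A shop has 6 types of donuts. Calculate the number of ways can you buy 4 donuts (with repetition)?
126
Stars and bars: C(4+6-1, 4) = C(9, 4) = 126.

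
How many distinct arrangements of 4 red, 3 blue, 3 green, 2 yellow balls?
277,200

Explanation: Multinomial: 12!/(4! × 3! × 3! × 2!) = 277,200.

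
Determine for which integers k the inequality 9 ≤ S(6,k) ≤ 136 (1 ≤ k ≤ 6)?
2, 3, 4, 5

Explanation: S(6,1)=1; S(6,2)=31; S(6,3)=90; S(6,4)=65; S(6,5)=15; S(6,6)=1. So valid k = 2, 3, 4, 5.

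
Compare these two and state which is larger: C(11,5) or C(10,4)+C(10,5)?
Equal

By Pascal's identity: C(11,5) = C(10,4)+C(10,5) = 462. Equal.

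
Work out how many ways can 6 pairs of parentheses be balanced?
132

Using the Catalan number formula: C_n = C(2n, n) / (n+1)
C_6 = C(12, 6) / (6+1)
     = 924 / 7
     = 132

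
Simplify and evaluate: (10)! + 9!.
3,991,680

(10)! + 9! = (10)·9! + 9! = (10+1)·9! = 11·9! = 3,991,680.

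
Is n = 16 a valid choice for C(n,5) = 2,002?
No

C(16,5) = 16·15·14·13·12/5! = 524,160/120 = 4,368, which does not equal 2,002.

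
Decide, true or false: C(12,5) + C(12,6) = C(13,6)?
Pascal's identity: LHS = 792 + 924 = 1,716; RHS = C(13,6) = 1,716. Both sides agree, so the statement holds.
Final answer: True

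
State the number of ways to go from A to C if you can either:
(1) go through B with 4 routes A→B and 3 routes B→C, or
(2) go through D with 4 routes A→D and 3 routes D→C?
24

Route via B: 4×3=12. Route via D: 4×3=12. Total: 24.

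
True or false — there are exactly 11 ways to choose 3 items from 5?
False

Explanation: C(5,3) = 10 ≠ 11.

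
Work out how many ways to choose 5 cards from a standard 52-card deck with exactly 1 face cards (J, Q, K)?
1,096,680

Solution: 12 face cards and 40 non-face cards: C(12,1) × C(40,4) = 12 × 91,390 = 1,096,680.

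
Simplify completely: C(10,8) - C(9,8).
36

C(10,8) - C(9,8) = C(9,7) = 36.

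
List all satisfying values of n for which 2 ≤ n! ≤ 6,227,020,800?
n! is strictly increasing; 2! = 2 and 13! = 6,227,020,800, so valid n = 2, 3, 4, 5, 6, 7, 8, 9, 10, 11, 12, 13.

Answer: 2, 3, 4, 5, 6, 7, 8, 9, 10, 11, 12, 13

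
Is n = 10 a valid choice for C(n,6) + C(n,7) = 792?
No

Explanation: C(10,6) + C(10,7) = 210 + 120 = 330, which does not equal 792.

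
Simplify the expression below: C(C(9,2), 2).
630
C(9,2) = 36, then C(36, 2) = 630.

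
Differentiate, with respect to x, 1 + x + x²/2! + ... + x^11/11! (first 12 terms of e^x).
1 + x + x²/2! + ... + x^10/10!
Differentiating term by term gives the first 11 terms of e^x.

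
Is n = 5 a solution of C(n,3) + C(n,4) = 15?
C(5,3) + C(5,4) = 10 + 5 = 15, which equals 15.
Final answer: Yes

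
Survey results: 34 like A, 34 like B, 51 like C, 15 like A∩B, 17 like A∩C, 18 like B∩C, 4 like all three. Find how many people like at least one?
73
|A∪B∪C| = 34+34+51-15-17-18+4 = 73.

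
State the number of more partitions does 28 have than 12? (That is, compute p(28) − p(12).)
3,641

Working:
Pentagonal recurrence p(n) = p(n−1) + p(n−2) − p(n−5) − p(n−7) + …: p(28) = p(27) + p(26) − p(23) − p(21) + p(16) + p(13) − p(6) − p(2) = 3,010 + 2,436 − 1,255 − 792 + 231 + 101 − 11 − 2 = 3,718.
p(12) = p(11) + p(10) − p(7) − p(5) + p(0) = 56 + 42 − 15 − 7 + 1 = 77.
Difference = 3,718 − 77 = 3,641.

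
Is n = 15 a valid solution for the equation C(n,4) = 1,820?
No

Explanation: C(15,4) = 15·14·13·12/4! = 32,760/24 = 1,365, which does not equal 1,820.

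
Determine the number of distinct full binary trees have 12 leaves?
58,786

Reasoning: Using the Catalan number formula: C_n = C(2n, n) / (n+1)
C_11 = C(22, 11) / (11+1)
     = 705432 / 12
     = 58,786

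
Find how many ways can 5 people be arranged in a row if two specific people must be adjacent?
Treat pair as unit: (5-1)! arrangements × 2 internal orders = 48.

Answer: 48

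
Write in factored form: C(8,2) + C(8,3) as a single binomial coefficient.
C(9,3)

Solution: By Pascal's identity: C(8,2) + C(8,3) = C(9,3) = 84.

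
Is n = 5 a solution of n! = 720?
No
5! = 5·4! = 5·24 = 120, which does not equal 720.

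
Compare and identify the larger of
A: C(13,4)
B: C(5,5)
A

Working:
A=C(13,4)=715, B=C(5,5)=1.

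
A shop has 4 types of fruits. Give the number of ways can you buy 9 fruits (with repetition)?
220
Stars and bars: C(9+4-1, 9) = C(12, 9) = 220.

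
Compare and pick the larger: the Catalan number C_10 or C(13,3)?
C_10

Explanation: C_10 = C(20,10)/(10+1) = 184,756/11 = 16,796; C(13,3) = 286.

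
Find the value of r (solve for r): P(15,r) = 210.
2
P(15,r) = 15·14·…·(15−r+1), a product of r factors. Multiplying down from 15: 15 = 15; 15·14 = 210 ✓ (2 factors). So r = 2.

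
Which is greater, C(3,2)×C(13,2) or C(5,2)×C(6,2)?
C(3,2)×C(13,2)

Solution: C(3,2)×C(13,2)=234, C(5,2)×C(6,2)=150.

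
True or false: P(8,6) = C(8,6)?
P(8,6) = 20,160 but C(8,6) = 28; they differ by a factor of 6! = 720, so the statement does not hold.
Final answer: False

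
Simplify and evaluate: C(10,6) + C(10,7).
330
By Pascal's identity: C(11,7) = 330.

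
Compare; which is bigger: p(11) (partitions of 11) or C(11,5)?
C(11,5)

Explanation: Pentagonal recurrence p(n) = p(n−1) + p(n−2) − p(n−5) − p(n−7) + …: p(11) = p(10) + p(9) − p(6) − p(4) = 42 + 30 − 11 − 5 = 56; C(11,5) = 462.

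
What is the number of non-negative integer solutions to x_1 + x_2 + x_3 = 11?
78

Explanation: C(11+3-1, 3-1) = 78.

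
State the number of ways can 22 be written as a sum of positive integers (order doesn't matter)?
1,002

Explanation: Pentagonal recurrence p(n) = p(n−1) + p(n−2) − p(n−5) − p(n−7) + …: p(22) = p(21) + p(20) − p(17) − p(15) + p(10) + p(7) − p(0) = 792 + 627 − 297 − 176 + 42 + 15 − 1 = 1,002.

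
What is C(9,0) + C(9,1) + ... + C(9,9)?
512

Working:
Sum of binomial coefficients = 2^9 = 512.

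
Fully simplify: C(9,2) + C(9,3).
By Pascal's identity: C(10,3) = 120.
Final answer: 120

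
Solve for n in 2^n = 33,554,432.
25

Solution: 33,554,432 = 1,024 × 1,024 × 32 = 2^10 × 2^10 × 2^5 = 2^25, so n = 25.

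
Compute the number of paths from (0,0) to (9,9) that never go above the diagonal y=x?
4,862

Solution: Counted by the Catalan number C_9: C_9 = C(18,9)/(9+1) = 48,620/10 = 4,862.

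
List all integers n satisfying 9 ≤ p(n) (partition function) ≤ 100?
6, 7, 8, 9, 10, 11, 12

Explanation: Tabulating p(n) via p(n) = p(n−1) + p(n−2) − p(n−5) − p(n−7) + …: p(5)=7; p(6)=11; p(7)=15; p(8)=22; p(9)=30; p(10)=42; p(11)=56; p(12)=77; p(13)=101. So valid n = 6, 7, 8, 9, 10, 11, 12.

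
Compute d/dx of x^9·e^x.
(9x^8 + x^9)e^x

Explanation: Product rule: d/dx[x^9]·e^x + x^9·d/dx[e^x] = 9x^{8}e^x + x^9e^x.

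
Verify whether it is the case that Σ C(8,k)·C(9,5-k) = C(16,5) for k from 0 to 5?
Vandermonde's identity gives C(17,5) = 6,188; RHS C(16,5) = 4,368.

Answer: False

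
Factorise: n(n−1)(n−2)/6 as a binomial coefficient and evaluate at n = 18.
n(n−1)(n−2)/6 = n!/(3!(n−3)!) = C(n,3). At n = 18: C(18,3) = 816.
Final answer: C(n,3); C(18,3) = 816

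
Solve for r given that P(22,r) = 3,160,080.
5
P(22,r) = 22·21·…·(22−r+1), a product of r factors. Multiplying down from 22: 22 = 22; 22·21 = 462; 22·21·20 = 9,240; 22·21·20·19 = 175,560; 22·21·20·19·18 = 3,160,080 ✓ (5 factors). So r = 5.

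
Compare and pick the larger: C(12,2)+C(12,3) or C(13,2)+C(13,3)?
C(13,2)+C(13,3)

Working:
First=286, Second=364.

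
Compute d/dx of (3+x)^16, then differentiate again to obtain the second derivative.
240(3+x)^14

Solution: First derivative: 16(3+x)^{15}. Second derivative: 16·15·(3+x)^{14} = 240(3+x)^{14}.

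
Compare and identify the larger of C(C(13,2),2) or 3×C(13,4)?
C(C(13,2),2)
C(C(13,2),2)=3,003, 3×C(13,4)=2,145.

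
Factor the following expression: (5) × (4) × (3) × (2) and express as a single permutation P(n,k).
Product of 4 consecutive descending integers starting at 5: P(5,4) = 5!/1! = 120.
Final answer: P(5,4) = 5!/(1)!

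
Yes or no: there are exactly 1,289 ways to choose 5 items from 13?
No

Solution: C(13,5) = 1,287 ≠ 1289.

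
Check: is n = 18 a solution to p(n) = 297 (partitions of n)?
No

Working:
Pentagonal recurrence p(n) = p(n−1) + p(n−2) − p(n−5) − p(n−7) + …: p(18) = p(17) + p(16) − p(13) − p(11) + p(6) + p(3) = 297 + 231 − 101 − 56 + 11 + 3 = 385, which does not equal 297.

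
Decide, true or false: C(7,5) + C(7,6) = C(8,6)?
Pascal's identity: LHS = 21 + 7 = 28; RHS = C(8,6) = 28. Both sides agree, so the statement holds.

Answer: True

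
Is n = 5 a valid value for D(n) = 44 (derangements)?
Yes

D(5) = (5-1)·[D(4) + D(3)] = 4·[9 + 2] = 44, which equals 44.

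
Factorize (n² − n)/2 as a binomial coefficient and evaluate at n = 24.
C(n,2); C(24,2) = 276

Reasoning: (n² − n)/2 = n(n−1)/2 = C(n,2). At n = 24: C(24,2) = 276.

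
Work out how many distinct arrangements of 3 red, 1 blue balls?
4

Reasoning: Multinomial: 4!/(3! × 1!) = 4.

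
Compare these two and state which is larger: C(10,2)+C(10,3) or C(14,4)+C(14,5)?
First=165, Second=3,003.
Final answer: C(14,4)+C(14,5)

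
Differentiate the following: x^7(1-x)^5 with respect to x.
Product rule: 7x^{6}(1-x)^{5} + x^7·(-5)(1-x)^{4}.

Answer: 7x^6(1-x)^5 - 5x^7(1-x)^4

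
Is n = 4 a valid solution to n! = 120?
No
4! = 4·3! = 4·6 = 24, which does not equal 120.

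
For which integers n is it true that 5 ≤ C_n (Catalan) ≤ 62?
C_2=2; C_3=5; C_4=14; C_5=42; C_6=132. So valid n = 3, 4, 5.

Answer: 3, 4, 5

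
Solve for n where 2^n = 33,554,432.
25

Explanation: 33,554,432 = 1,024 × 1,024 × 32 = 2^10 × 2^10 × 2^5 = 2^25, so n = 25.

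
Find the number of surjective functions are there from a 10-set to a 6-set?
Onto functions = 6! × S(10,6)
First compute S(10,6) via recurrence:
Using the Stirling recurrence: S(n,k) = k·S(n-1,k) + S(n-1,k-1)
S(10,6) = 6·S(9,6) + S(9,5)
         = 6·2646 + 6951
         = 15876 + 6951
         = 22,827
Then: 720 × 22827 = 16,435,440
Final answer: 16,435,440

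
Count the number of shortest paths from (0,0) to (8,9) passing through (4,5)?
8,820
To (4,5): C(9,4)=126. From there: C(8,4)=70. Total: 8,820.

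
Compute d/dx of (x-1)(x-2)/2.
(2x - 3)/2

Working:
d/dx[(x-1)(x-2)] = (x-2) + (x-1) = 2x - 3. Dividing by 2 gives (2x - 3)/2.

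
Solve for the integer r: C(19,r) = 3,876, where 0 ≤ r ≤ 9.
C(19,r) is increasing for 0 ≤ r ≤ 9. Stepping up (C(19,r+1) = C(19,r)·(19−r)/(r+1)): C(19,1) = 19, C(19,2) = 171, C(19,3) = 969, C(19,4) = 3,876 ✓. So r = 4.

Answer: 4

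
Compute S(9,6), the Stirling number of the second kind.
2,646

Reasoning: Using the Stirling recurrence: S(n,k) = k·S(n-1,k) + S(n-1,k-1)
S(9,6) = 6·S(8,6) + S(8,5)
         = 6·266 + 1050
         = 1596 + 1050
         = 2,646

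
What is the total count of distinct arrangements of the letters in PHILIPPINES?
1,108,800

Working:
Word has 11 letters (P=3, H=1, I=3, L=1, N=1, E=1, S=1). Arrangements: 11!/Π(k!) = 1,108,800.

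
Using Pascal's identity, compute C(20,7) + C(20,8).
C(20,7) + C(20,8) = C(21,8) = 203,490.
Final answer: 203,490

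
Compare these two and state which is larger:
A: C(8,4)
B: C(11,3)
B

Explanation: A=C(8,4)=70, B=C(11,3)=165.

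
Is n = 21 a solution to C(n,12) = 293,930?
Yes
C(21,12) = 21·20·19·18·17·16·15·14·13·12·11·10/12! = 140,792,940,288,000/479,001,600 = 293,930, which equals 293,930.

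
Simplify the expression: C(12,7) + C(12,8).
1,287

Working:
By Pascal's identity: C(13,8) = 1,287.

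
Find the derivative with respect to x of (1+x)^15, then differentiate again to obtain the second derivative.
210(1+x)^13
First derivative: 15(1+x)^{14}. Second derivative: 15·14·(1+x)^{13} = 210(1+x)^{13}.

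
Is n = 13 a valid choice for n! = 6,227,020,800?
Yes

Solution: 13! = 13·12! = 13·479,001,600 = 6,227,020,800, which equals 6,227,020,800.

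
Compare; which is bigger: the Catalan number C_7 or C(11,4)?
C_7 = C(14,7)/(7+1) = 3,432/8 = 429; C(11,4) = 330.
Final answer: C_7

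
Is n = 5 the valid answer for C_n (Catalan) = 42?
Yes

Solution: C_5 = C(10,5)/(5+1) = 252/6 = 42, which equals 42.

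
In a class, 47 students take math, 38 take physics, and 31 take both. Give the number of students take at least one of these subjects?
|A∪B| = |A|+|B|-|A∩B| = 47+38-31 = 54.

Answer: 54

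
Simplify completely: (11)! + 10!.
43,545,600

Explanation: (11)! + 10! = (11)·10! + 10! = (11+1)·10! = 12·10! = 43,545,600.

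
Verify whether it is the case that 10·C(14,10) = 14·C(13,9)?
True

Explanation: Absorption identity k·C(n,k) = n·C(n-1,k-1). LHS = 10·1001 = 10,010; RHS = 14·715 = 10,010.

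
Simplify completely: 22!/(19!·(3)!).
1,540

Solution: This is C(22,19) = 1,540.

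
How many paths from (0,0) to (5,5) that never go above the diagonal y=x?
42

Working:
Counted by the Catalan number C_5: C_5 = C(10,5)/(5+1) = 252/6 = 42.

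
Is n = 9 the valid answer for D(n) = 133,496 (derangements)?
Yes

Solution: D(9) = (9-1)·[D(8) + D(7)] = 8·[14,833 + 1,854] = 133,496, which equals 133,496.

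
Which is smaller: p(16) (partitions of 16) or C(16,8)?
p(16)

Reasoning: Pentagonal recurrence p(n) = p(n−1) + p(n−2) − p(n−5) − p(n−7) + …: p(16) = p(15) + p(14) − p(11) − p(9) + p(4) + p(1) = 176 + 135 − 56 − 30 + 5 + 1 = 231; C(16,8) = 12,870.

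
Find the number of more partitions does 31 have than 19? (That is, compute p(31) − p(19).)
6,352

Solution: Pentagonal recurrence p(n) = p(n−1) + p(n−2) − p(n−5) − p(n−7) + …: p(31) = p(30) + p(29) − p(26) − p(24) + p(19) + p(16) − p(9) − p(5) = 5,604 + 4,565 − 2,436 − 1,575 + 490 + 231 − 30 − 7 = 6,842.
p(19) = p(18) + p(17) − p(14) − p(12) + p(7) + p(4) = 385 + 297 − 135 − 77 + 15 + 5 = 490.
Difference = 6,842 − 490 = 6,352.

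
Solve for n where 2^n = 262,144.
18

Working:
262,144 = 1,024 × 256 = 2^10 × 2^8 = 2^18, so n = 18.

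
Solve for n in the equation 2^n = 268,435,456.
28
268,435,456 = 1,024 × 1,024 × 256 = 2^10 × 2^10 × 2^8 = 2^28, so n = 28.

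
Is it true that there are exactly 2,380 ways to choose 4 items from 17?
True
C(17,4) = 2,380.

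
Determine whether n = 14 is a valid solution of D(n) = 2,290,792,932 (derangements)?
No

Working:
D(14) = (14-1)·[D(13) + D(12)] = 13·[2,290,792,932 + 176,214,841] = 32,071,101,049, which does not equal 2,290,792,932.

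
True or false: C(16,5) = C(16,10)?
C(16,5) = 4,368 but C(16,10) = 8,008; symmetry gives C(16,5) = C(16,11), not C(16,10).
Final answer: False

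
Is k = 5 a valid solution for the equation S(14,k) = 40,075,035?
Yes

Explanation: S(14,5) = 5·S(13,5) + S(13,4) = 5·7,508,501 + 2,532,530 = 40,075,035, which equals 40,075,035.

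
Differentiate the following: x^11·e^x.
Product rule: d/dx[x^11]·e^x + x^11·d/dx[e^x] = 11x^{10}e^x + x^11e^x.

Answer: (11x^10 + x^11)e^x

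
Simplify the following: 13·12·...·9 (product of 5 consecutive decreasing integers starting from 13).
154,440

Solution: This is P(13,5) = 13!/(8)! = 154,440.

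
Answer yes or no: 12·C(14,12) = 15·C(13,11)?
Absorption identity k·C(n,k) = n·C(n-1,k-1). LHS = 12·91 = 1,092; RHS = 15·78 = 1,170.

Answer: No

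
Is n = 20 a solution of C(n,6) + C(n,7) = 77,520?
No

Explanation: C(20,6) + C(20,7) = 38,760 + 77,520 = 116,280, which does not equal 77,520.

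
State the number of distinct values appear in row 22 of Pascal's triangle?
12

Reasoning: Row 22 has entries C(22,0)..C(22,22); by symmetry C(22,k)=C(22,22-k), giving 12 distinct values.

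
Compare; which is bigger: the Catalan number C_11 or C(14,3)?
C_11

Explanation: C_11 = C(22,11)/(11+1) = 705,432/12 = 58,786; C(14,3) = 364.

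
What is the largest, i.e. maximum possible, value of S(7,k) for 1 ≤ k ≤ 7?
350

Row S(7,k) for k = 1..7 (via S(n,k) = k·S(n−1,k) + S(n−1,k−1)): 1, 63, 301, 350, 140, 21, 1. The row is unimodal; maximum at k = 4: 350.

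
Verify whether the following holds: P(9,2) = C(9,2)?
False

Explanation: P(9,2) = 72 but C(9,2) = 36; they differ by a factor of 2! = 2, so the statement does not hold.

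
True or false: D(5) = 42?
False
Derangements of 5 elements: D(5) = (5-1)·[D(4) + D(3)] = 4·[9 + 2] = 44.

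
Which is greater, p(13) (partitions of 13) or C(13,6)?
C(13,6)

Solution: Pentagonal recurrence p(n) = p(n−1) + p(n−2) − p(n−5) − p(n−7) + …: p(13) = p(12) + p(11) − p(8) − p(6) + p(1) = 77 + 56 − 22 − 11 + 1 = 101; C(13,6) = 1,716.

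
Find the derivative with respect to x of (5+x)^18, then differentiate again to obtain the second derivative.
First derivative: 18(5+x)^{17}. Second derivative: 18·17·(5+x)^{16} = 306(5+x)^{16}.

Answer: 306(5+x)^16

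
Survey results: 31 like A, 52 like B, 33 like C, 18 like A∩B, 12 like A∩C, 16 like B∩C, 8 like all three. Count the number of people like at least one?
78

Reasoning: |A∪B∪C| = 31+52+33-18-12-16+8 = 78.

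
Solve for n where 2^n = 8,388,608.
23

8,388,608 = 1,024 × 1,024 × 8 = 2^10 × 2^10 × 2^3 = 2^23, so n = 23.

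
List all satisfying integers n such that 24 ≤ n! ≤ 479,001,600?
4, 5, 6, 7, 8, 9, 10, 11, 12

Reasoning: n! is strictly increasing; 4! = 24 and 12! = 479,001,600, so valid n = 4, 5, 6, 7, 8, 9, 10, 11, 12.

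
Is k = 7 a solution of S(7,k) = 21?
No

Explanation: S(7,7) = 7·S(6,7) + S(6,6) = 7·0 + 1 = 1, which does not equal 21.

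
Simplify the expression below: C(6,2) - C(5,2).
5

Reasoning: C(6,2) - C(5,2) = C(5,1) = 5.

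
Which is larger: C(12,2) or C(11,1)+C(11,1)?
C(12,2)
C(12,2)=66; C(11,1)+C(11,1)=11+11=22.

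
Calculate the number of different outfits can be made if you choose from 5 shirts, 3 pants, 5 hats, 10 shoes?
750

Explanation: By the multiplication principle: 5 × 3 × 5 × 10 = 750.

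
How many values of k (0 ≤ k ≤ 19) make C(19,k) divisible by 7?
Checking C(19,k) mod 7 for k = 0..19: divisible at k = 6, 13. That's 2 values.
Final answer: 2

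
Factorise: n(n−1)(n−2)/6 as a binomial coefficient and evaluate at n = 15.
C(n,3); C(15,3) = 455

Solution: n(n−1)(n−2)/6 = n!/(3!(n−3)!) = C(n,3). At n = 15: C(15,3) = 455.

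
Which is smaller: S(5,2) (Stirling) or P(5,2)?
S(5,2) = 2·S(4,2) + S(4,1) = 2·7 + 1 = 15; P(5,2) = 20.

Answer: S(5,2)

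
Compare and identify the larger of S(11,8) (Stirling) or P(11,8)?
P(11,8)

Reasoning: S(11,8) = 8·S(10,8) + S(10,7) = 8·750 + 5,880 = 11,880; P(11,8) = 6,652,800.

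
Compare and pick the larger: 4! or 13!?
4!=24, 13!=6,227,020,800. 13! > 4!.
Final answer: 13!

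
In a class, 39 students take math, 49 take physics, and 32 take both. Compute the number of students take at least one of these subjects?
|A∪B| = |A|+|B|-|A∩B| = 39+49-32 = 56.
Final answer: 56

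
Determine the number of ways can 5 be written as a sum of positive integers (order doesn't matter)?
7

Explanation: Pentagonal recurrence p(n) = p(n−1) + p(n−2) − p(n−5) − p(n−7) + …: p(5) = p(4) + p(3) − p(0) = 5 + 3 − 1 = 7.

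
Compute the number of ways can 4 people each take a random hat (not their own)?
9

Working:
Using D(n) = (n-1)[D(n-1) + D(n-2)]:
D(4) = (4-1) × [D(3) + D(2)]
      = 3 × [2 + 1]
      = 3 × 3
      = 9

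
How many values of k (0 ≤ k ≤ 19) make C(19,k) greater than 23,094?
8

Explanation: Row 19 is unimodal and symmetric about k=19/2. C(19,5)=11,628 ≤ 23,094; C(19,6)=27,132 > 23,094; by symmetry C(19,k) > 23,094 for k = 6..13. That's 13 - 6 + 1 = 8 values.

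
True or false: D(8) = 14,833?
Derangements of 8 elements: D(8) = (8-1)·[D(7) + D(6)] = 7·[1,854 + 265] = 14,833.

Answer: True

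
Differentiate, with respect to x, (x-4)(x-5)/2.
(2x - 9)/2

Reasoning: d/dx[(x-4)(x-5)] = (x-5) + (x-4) = 2x - 9. Dividing by 2 gives (2x - 9)/2.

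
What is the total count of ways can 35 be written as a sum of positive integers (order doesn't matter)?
Pentagonal recurrence p(n) = p(n−1) + p(n−2) − p(n−5) − p(n−7) + …: p(35) = p(34) + p(33) − p(30) − p(28) + p(23) + p(20) − p(13) − p(9) + p(0) = 12,310 + 10,143 − 5,604 − 3,718 + 1,255 + 627 − 101 − 30 + 1 = 14,883.
Final answer: 14,883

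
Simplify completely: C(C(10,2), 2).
990

Explanation: C(10,2) = 45, then C(45, 2) = 990.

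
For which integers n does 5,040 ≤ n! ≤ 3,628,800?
7, 8, 9, 10

Explanation: n! is strictly increasing; 7! = 5,040 and 10! = 3,628,800, so valid n = 7, 8, 9, 10.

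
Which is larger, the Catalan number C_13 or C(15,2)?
C_13 = C(26,13)/(13+1) = 10,400,600/14 = 742,900; C(15,2) = 105.

Answer: C_13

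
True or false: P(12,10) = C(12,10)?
P(12,10) = 239,500,800 and C(12,10) = 66; P(n,r) = r! × C(n,r) so P > C whenever r ≥ 2.
Final answer: False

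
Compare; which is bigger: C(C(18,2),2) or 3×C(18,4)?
C(C(18,2),2)

C(C(18,2),2)=11,628, 3×C(18,4)=9,180.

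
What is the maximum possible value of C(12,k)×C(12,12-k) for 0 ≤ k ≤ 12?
853,776

Reasoning: C(12,k)·C(12,12-k) = C(12,k)², maximised at the centre k = 6: C(12,6)² = 853,776.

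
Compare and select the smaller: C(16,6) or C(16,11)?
C(16,11)

Working:
C(16,6)=8,008, C(16,11)=4,368.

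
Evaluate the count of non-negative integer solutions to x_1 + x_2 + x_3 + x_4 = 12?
455

Explanation: C(12+4-1, 4-1) = 455.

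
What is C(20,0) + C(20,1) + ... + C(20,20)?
1,048,576
Sum of binomial coefficients = 2^20 = 1,048,576.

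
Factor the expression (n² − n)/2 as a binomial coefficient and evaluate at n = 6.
C(n,2); C(6,2) = 15

(n² − n)/2 = n(n−1)/2 = C(n,2). At n = 6: C(6,2) = 15.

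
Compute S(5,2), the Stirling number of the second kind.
15
Using the Stirling recurrence: S(n,k) = k·S(n-1,k) + S(n-1,k-1)
S(5,2) = 2·S(4,2) + S(4,1)
         = 2·7 + 1
         = 14 + 1
         = 15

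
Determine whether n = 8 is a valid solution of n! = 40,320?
8! = 8·7! = 8·5,040 = 40,320, which equals 40,320.
Final answer: Yes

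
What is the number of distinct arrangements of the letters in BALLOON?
1,260
Word has 7 letters (B=1, A=1, L=2, O=2, N=1). Arrangements: 7!/Π(k!) = 1,260.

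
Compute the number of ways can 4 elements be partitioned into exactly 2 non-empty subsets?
This equals S(4,2), the Stirling number of the 2nd kind.
Using the Stirling recurrence: S(n,k) = k·S(n-1,k) + S(n-1,k-1)
S(4,2) = 2·S(3,2) + S(3,1)
         = 2·3 + 1
         = 6 + 1
         = 7
Final answer: 7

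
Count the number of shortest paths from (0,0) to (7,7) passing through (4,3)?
1,225

Explanation: To (4,3): C(7,4)=35. From there: C(7,3)=35. Total: 1,225.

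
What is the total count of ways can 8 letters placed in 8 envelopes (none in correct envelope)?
14,833

Solution: Using D(n) = (n-1)[D(n-1) + D(n-2)]:
D(8) = (8-1) × [D(7) + D(6)]
      = 7 × [1854 + 265]
      = 7 × 2119
      = 14,833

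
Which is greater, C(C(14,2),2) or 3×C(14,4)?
C(C(14,2),2)

Reasoning: C(C(14,2),2)=4,095, 3×C(14,4)=3,003.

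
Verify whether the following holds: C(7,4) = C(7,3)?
True
Symmetry C(n,k) = C(n,n-k): C(7,4) = 35 and C(7,3) = 35. Both sides agree, so the statement holds.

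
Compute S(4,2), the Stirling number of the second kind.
7

Using the Stirling recurrence: S(n,k) = k·S(n-1,k) + S(n-1,k-1)
S(4,2) = 2·S(3,2) + S(3,1)
         = 2·3 + 1
         = 6 + 1
         = 7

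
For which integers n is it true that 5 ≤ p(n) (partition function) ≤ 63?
Tabulating p(n) via p(n) = p(n−1) + p(n−2) − p(n−5) − p(n−7) + …: p(3)=3; p(4)=5; p(5)=7; p(6)=11; p(7)=15; p(8)=22; p(9)=30; p(10)=42; p(11)=56; p(12)=77. So valid n = 4, 5, 6, 7, 8, 9, 10, 11.
Final answer: 4, 5, 6, 7, 8, 9, 10, 11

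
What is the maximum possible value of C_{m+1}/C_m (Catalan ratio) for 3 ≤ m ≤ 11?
C_{m+1}/C_m = 2(2m+1)/(m+2), which increases with m. Maximum at m = 11: 2·23/13 = 46/13.
Final answer: 46/13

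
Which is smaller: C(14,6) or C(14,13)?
C(14,13)

Explanation: C(14,6)=3,003, C(14,13)=14.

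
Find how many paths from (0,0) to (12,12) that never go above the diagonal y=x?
Counted by the Catalan number C_12: C_12 = C(24,12)/(12+1) = 2,704,156/13 = 208,012.
Final answer: 208,012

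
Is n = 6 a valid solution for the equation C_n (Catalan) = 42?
No

Solution: C_6 = C(12,6)/(6+1) = 924/7 = 132, which does not equal 42.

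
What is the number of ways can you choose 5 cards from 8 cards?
56

C(8,5) = 8! / (5! × (8-5)!)
         = 8! / (5! × 3!)
         = 56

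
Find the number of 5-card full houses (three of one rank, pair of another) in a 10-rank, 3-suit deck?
Triple rank: 10. Triple suits: C(3,3)=1. Pair rank: 9. Pair suits: C(3,2)=3. Total: 270.
Final answer: 270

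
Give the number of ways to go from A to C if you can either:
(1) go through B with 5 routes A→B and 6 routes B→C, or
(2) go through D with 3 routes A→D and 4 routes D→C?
42

Working:
Route via B: 5×6=30. Route via D: 3×4=12. Total: 42.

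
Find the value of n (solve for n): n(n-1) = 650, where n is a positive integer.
26
n² − n − 650 = 0, so n = (1 ± √(1 + 4·650))/2 = (1 ± √2,601)/2 = (1 ± 51)/2, i.e. n = 26 or n = -25. Taking the positive root, n = 26 (check: 26×25 = 650).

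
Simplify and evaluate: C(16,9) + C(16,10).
19,448

Reasoning: By Pascal's identity: C(17,10) = 19,448.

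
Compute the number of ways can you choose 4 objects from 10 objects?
210

Explanation: C(10,4) = 10! / (4! × (10-4)!)
         = 10! / (4! × 6!)
         = 210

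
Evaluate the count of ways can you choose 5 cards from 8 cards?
56

C(8,5) = 8! / (5! × (8-5)!)
         = 8! / (5! × 3!)
         = 56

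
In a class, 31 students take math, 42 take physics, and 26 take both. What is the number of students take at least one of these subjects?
47
|A∪B| = |A|+|B|-|A∩B| = 31+42-26 = 47.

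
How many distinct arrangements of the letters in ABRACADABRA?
Word has 11 letters (A=5, B=2, R=2, C=1, D=1). Arrangements: 11!/Π(k!) = 83,160.
Final answer: 83,160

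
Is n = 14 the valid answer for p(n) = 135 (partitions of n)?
Yes

Solution: Pentagonal recurrence p(n) = p(n−1) + p(n−2) − p(n−5) − p(n−7) + …: p(14) = p(13) + p(12) − p(9) − p(7) + p(2) = 101 + 77 − 30 − 15 + 2 = 135, which equals 135.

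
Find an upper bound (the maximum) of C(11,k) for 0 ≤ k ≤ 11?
462
Maximum at k = 5 or k = 6: C(11,5) = 462.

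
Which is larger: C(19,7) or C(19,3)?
C(19,7)

Solution: C(19,7)=50,388, C(19,3)=969.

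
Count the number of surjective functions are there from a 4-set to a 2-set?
14

Onto functions = 2! × S(4,2)
First compute S(4,2) via recurrence:
Using the Stirling recurrence: S(n,k) = k·S(n-1,k) + S(n-1,k-1)
S(4,2) = 2·S(3,2) + S(3,1)
         = 2·3 + 1
         = 6 + 1
         = 7
Then: 2 × 7 = 14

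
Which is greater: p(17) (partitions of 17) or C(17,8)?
Pentagonal recurrence p(n) = p(n−1) + p(n−2) − p(n−5) − p(n−7) + …: p(17) = p(16) + p(15) − p(12) − p(10) + p(5) + p(2) = 231 + 176 − 77 − 42 + 7 + 2 = 297; C(17,8) = 24,310.
Final answer: C(17,8)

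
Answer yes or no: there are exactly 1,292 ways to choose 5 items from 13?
No

Reasoning: C(13,5) = 1,287 ≠ 1292.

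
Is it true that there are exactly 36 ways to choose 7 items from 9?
C(9,7) = 36.
Final answer: True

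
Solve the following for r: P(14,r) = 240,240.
P(14,r) = 14·13·…·(14−r+1), a product of r factors. Multiplying down from 14: 14 = 14; 14·13 = 182; 14·13·12 = 2,184; 14·13·12·11 = 24,024; 14·13·12·11·10 = 240,240 ✓ (5 factors). So r = 5.
Final answer: 5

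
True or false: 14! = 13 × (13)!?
False

Reasoning: 14! = 14 × 13! = 87,178,291,200, but 13 × 13! = 80,951,270,400.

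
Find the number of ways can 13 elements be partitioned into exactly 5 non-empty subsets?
7,508,501

Reasoning: This equals S(13,5), the Stirling number of the 2nd kind.
Using the Stirling recurrence: S(n,k) = k·S(n-1,k) + S(n-1,k-1)
S(13,5) = 5·S(12,5) + S(12,4)
         = 5·1379400 + 611501
         = 6897000 + 611501
         = 7,508,501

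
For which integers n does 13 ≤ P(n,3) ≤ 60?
4, 5

Explanation: P(3,3)=6; P(4,3)=24; P(5,3)=60; P(6,3)=120. So valid n = 4, 5.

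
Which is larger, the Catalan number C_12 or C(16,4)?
C_12 = C(24,12)/(12+1) = 2,704,156/13 = 208,012; C(16,4) = 1,820.
Final answer: C_12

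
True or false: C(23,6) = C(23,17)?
True
C(23,6) = C(23,23-6) by the symmetry property; both equal 100,947.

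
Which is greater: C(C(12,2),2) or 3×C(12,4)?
C(C(12,2),2)

Explanation: C(C(12,2),2)=2,145, 3×C(12,4)=1,485.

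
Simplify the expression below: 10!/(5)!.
30,240

Working:
This equals 10×9×...×6 = 30,240.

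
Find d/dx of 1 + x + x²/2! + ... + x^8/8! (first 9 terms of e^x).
1 + x + x²/2! + ... + x^7/7!
Differentiating term by term gives the first 8 terms of e^x.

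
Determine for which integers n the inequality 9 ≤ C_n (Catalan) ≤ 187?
4, 5, 6

Working:
C_3=5; C_4=14; C_5=42; C_6=132; C_7=429. So valid n = 4, 5, 6.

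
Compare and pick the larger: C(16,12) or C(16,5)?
C(16,5)
C(16,12)=1,820, C(16,5)=4,368.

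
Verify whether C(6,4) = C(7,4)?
False
LHS = C(6,4) = 15; RHS = C(7,4) = 35. 15 ≠ 35, so the statement does not hold.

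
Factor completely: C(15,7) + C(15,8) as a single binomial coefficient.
C(16,8)

Working:
By Pascal's identity: C(15,7) + C(15,8) = C(16,8) = 12,870.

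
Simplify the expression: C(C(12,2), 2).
C(12,2) = 66, then C(66, 2) = 2,145.

Answer: 2,145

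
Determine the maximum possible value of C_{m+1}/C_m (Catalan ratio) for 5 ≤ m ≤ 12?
25/7

Solution: C_{m+1}/C_m = 2(2m+1)/(m+2), which increases with m. Maximum at m = 12: 2·25/14 = 25/7.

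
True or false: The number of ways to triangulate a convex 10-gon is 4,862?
False

Explanation: Triangulations of a convex 10-gon are counted by the Catalan number C_8: C_8 = C(16,8)/(8+1) = 12,870/9 = 1,430.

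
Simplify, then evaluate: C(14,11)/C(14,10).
4/11

Explanation: C(n,k+1)/C(n,k) = (n−k)/(k+1). Here (14−10)/(10+1) = 4/11 = 4/11.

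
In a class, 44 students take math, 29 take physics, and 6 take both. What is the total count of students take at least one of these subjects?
67

Solution: |A∪B| = |A|+|B|-|A∩B| = 44+29-6 = 67.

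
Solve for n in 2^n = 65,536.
16
65,536 = 1,024 × 64 = 2^10 × 2^6 = 2^16, so n = 16.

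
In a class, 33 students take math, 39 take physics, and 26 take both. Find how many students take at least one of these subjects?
|A∪B| = |A|+|B|-|A∩B| = 33+39-26 = 46.
Final answer: 46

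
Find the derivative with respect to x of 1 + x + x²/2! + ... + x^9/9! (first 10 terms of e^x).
1 + x + x²/2! + ... + x^8/8!

Reasoning: Differentiating term by term gives the first 9 terms of e^x.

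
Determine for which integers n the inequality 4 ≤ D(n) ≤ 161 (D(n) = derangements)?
4, 5

Solution: Using D(n) = (n−1)[D(n−1) + D(n−2)] with D(1)=0, D(2)=1: D(3)=2; D(4)=9; D(5)=44; D(6)=265. So valid n = 4, 5.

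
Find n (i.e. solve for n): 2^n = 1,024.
2^10 = 1,024, so n = 10.
Final answer: 10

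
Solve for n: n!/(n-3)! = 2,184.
n!/(n-3)! = n×(n-1)×(n-2), a product of 3 consecutive integers ≈ (n−1)^3. 2,184^(1/3) + 1 ≈ 14.0; check n = 14: 14×13×12 = 2,184 ✓. So n = 14.

Answer: 14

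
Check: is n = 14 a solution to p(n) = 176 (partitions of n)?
No

Reasoning: Pentagonal recurrence p(n) = p(n−1) + p(n−2) − p(n−5) − p(n−7) + …: p(14) = p(13) + p(12) − p(9) − p(7) + p(2) = 101 + 77 − 30 − 15 + 2 = 135, which does not equal 176.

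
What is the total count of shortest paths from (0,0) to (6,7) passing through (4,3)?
525

To (4,3): C(7,4)=35. From there: C(6,2)=15. Total: 525.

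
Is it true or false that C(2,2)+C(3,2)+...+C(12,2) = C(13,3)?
Hockey stick identity gives Σ = C(13,3) = 286; RHS C(13,3) = 286.
Final answer: True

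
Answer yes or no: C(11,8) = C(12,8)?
No

Reasoning: LHS = C(11,8) = 165; RHS = C(12,8) = 495. 165 ≠ 495, so the statement does not hold.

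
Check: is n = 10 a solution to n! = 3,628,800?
Yes

Working:
10! = 10·9! = 10·362,880 = 3,628,800, which equals 3,628,800.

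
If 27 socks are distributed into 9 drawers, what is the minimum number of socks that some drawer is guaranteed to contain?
3

Explanation: Pigeonhole: ⌈27/9⌉ = 3.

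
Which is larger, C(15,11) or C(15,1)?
C(15,11)

Reasoning: C(15,11)=1,365, C(15,1)=15.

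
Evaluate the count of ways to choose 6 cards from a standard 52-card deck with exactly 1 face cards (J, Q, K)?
12 face cards and 40 non-face cards: C(12,1) × C(40,5) = 12 × 658,008 = 7,896,096.

Answer: 7,896,096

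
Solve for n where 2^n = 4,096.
4,096 = 1,024 × 4 = 2^10 × 2^2 = 2^12, so n = 12.
Final answer: 12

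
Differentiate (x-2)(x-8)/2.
(2x - 10)/2

Reasoning: d/dx[(x-2)(x-8)] = (x-8) + (x-2) = 2x - 10. Dividing by 2 gives (2x - 10)/2.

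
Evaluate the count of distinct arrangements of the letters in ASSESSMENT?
75,600
Word has 10 letters (A=1, S=4, E=2, M=1, N=1, T=1). Arrangements: 10!/Π(k!) = 75,600.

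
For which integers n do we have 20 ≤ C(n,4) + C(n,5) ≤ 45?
6
C(5,4)+C(5,5)=6; C(6,4)+C(6,5)=21; C(7,4)+C(7,5)=56. So valid n = 6.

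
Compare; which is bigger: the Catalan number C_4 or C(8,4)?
C_4 = C(8,4)/(4+1) = 70/5 = 14; C(8,4) = 70.
Final answer: C(8,4)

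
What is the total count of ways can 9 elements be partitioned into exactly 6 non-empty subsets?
2,646

This equals S(9,6), the Stirling number of the 2nd kind.
Using the Stirling recurrence: S(n,k) = k·S(n-1,k) + S(n-1,k-1)
S(9,6) = 6·S(8,6) + S(8,5)
         = 6·266 + 1050
         = 1596 + 1050
         = 2,646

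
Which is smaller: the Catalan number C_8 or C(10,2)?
C_8 = C(16,8)/(8+1) = 12,870/9 = 1,430; C(10,2) = 45.
Final answer: C(10,2)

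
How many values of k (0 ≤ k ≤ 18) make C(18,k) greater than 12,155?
7

Row 18 is unimodal and symmetric about k=18/2. C(18,5)=8,568 ≤ 12,155; C(18,6)=18,564 > 12,155; by symmetry C(18,k) > 12,155 for k = 6..12. That's 12 - 6 + 1 = 7 values.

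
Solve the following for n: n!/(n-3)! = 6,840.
n!/(n-3)! = n×(n-1)×(n-2), a product of 3 consecutive integers ≈ (n−1)^3. 6,840^(1/3) + 1 ≈ 20.0; check n = 20: 20×19×18 = 6,840 ✓. So n = 20.

Answer: 20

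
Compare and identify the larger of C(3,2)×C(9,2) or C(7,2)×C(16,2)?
C(7,2)×C(16,2)

Solution: C(3,2)×C(9,2)=108, C(7,2)×C(16,2)=2,520.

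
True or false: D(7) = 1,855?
False

Working:
Derangements of 7 elements: D(7) = (7-1)·[D(6) + D(5)] = 6·[265 + 44] = 1,854.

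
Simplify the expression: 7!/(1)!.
5,040

Working:
This equals 7×6×...×2 = 5,040.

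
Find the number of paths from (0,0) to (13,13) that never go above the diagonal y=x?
742,900

Counted by the Catalan number C_13: C_13 = C(26,13)/(13+1) = 10,400,600/14 = 742,900.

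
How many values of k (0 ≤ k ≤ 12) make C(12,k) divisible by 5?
4
Checking C(12,k) mod 5 for k = 0..12: divisible at k = 3, 4, 8, 9. That's 4 values.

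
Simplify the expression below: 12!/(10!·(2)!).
66

Solution: This is C(12,10) = 66.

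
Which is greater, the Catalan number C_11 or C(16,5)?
C_11 = C(22,11)/(11+1) = 705,432/12 = 58,786; C(16,5) = 4,368.
Final answer: C_11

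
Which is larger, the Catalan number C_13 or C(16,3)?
C_13 = C(26,13)/(13+1) = 10,400,600/14 = 742,900; C(16,3) = 560.
Final answer: C_13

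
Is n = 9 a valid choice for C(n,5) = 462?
No

Reasoning: C(9,5) = 9·8·7·6·5/5! = 15,120/120 = 126, which does not equal 462.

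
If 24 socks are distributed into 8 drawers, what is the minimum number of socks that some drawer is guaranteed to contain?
3

Working:
Pigeonhole: ⌈24/8⌉ = 3.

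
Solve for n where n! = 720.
6

Reasoning: n! is strictly increasing. 4! = 24, 5! = 120, 6! = 720 ✓. So n = 6.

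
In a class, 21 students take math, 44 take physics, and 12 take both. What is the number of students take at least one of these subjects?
53

Working:
|A∪B| = |A|+|B|-|A∩B| = 21+44-12 = 53.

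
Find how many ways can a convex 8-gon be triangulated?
132
Using the Catalan number formula: C_n = C(2n, n) / (n+1)
C_6 = C(12, 6) / (6+1)
     = 924 / 7
     = 132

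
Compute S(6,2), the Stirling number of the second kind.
31

Working:
Using the Stirling recurrence: S(n,k) = k·S(n-1,k) + S(n-1,k-1)
S(6,2) = 2·S(5,2) + S(5,1)
         = 2·15 + 1
         = 30 + 1
         = 31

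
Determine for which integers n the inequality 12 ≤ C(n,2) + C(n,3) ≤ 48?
5, 6
C(4,2)+C(4,3)=10; C(5,2)+C(5,3)=20; C(6,2)+C(6,3)=35; C(7,2)+C(7,3)=56. So valid n = 5, 6.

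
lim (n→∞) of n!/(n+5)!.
0

Reasoning: n!/(n+5)! = 1/[(n+1)(n+2)···(n+5)] → 0 as n → ∞.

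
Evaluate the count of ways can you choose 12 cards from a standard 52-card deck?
206,379,406,870

Explanation: C(52,12) = 206,379,406,870.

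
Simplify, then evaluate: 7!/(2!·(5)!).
This is C(7,2) = 21.
Final answer: 21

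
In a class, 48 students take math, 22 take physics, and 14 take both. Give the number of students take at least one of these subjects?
56

Solution: |A∪B| = |A|+|B|-|A∩B| = 48+22-14 = 56.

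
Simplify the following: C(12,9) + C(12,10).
286

By Pascal's identity: C(13,10) = 286.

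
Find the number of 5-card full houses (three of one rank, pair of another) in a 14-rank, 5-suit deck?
18,200

Reasoning: Triple rank: 14. Triple suits: C(5,3)=10. Pair rank: 13. Pair suits: C(5,2)=10. Total: 18,200.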